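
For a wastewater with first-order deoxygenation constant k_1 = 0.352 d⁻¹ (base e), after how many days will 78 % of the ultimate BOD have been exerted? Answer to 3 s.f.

t ≈ 4.30 d

y/L₀ = 1 − e^(−k_1 t) = 0.78 ⇒ e^(−k_1 t) = 0.220
t = −ln(0.220) / 0.352 = 1.514 / 0.352 = 4.301 d.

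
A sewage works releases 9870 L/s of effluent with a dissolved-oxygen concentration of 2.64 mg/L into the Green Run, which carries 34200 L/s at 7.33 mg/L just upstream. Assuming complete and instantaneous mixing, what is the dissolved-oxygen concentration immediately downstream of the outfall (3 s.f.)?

6.28 mg/L

Flow-weighted mixing: C = (Q_r C_r + Q_w C_w)/(Q_r + Q_w)
= (34200×7.33 + 9870×2.64)/(34200 + 9870) = 276700/44070 = 6.280 mg/L.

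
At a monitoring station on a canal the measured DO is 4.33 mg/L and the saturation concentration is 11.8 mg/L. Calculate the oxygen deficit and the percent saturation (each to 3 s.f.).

D = C_s − C = 11.8 − 4.33 = 7.47 mg/L.
% saturation = 4.33/11.8 × 100 = 36.7 %.

D ≈ 7.47 mg/L; 36.7 % saturation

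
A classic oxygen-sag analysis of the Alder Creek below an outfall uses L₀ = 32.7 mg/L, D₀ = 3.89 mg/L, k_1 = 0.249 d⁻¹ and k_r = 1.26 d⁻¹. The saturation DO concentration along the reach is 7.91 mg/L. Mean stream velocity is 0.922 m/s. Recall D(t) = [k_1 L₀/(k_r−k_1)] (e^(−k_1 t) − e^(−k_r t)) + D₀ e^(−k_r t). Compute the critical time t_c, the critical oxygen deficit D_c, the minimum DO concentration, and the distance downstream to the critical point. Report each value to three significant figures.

At the critical point dD/dt = 0, so k_1 L₀ e^(−k_1 t) = k_r D. Substituting D(t) from the Streeter–Phelps equation and solving for t gives
t_c = ln[(k_r/k_1)(1 − D₀(k_r−k_1)/(k_1 L₀))] / (k_r−k_1).
Here k_r−k_1 = 1.011 d⁻¹ and 1 − D₀(k_r−k_1)/(k_1 L₀) = 1 − 3.89×1.011/(0.249×32.7) = 0.5170, so
t_c = ln(5.060 × 0.5170) / 1.011 = 0.9617 / 1.011 = 0.9512 d.
D_c = (k_1/k_r) L₀ e^(−k_1 t_c) = (0.249/1.26) × 32.7 × e^(−0.249×0.9512) = 0.1976 × 32.7 × 0.7891 = 5.099 mg/L.
Minimum DO = C_s − D_c = 7.91 − 5.099 = 2.811 mg/L.
x_c = v t_c = 0.922 m/s × 0.9512 d × 86400 s/d = 75780 m ≈ 75.8 km.

t_c ≈ 0.951 d; D_c ≈ 5.10 mg/L; min DO ≈ 2.81 mg/L; x_c ≈ 75.8 km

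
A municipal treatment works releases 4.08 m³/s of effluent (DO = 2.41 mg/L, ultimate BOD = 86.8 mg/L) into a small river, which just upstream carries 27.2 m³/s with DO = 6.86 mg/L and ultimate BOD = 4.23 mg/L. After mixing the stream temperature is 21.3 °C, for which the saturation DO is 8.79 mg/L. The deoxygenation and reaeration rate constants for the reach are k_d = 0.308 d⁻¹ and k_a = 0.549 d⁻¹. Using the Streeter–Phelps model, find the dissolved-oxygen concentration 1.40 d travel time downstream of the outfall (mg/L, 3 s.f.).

Mixed DO = (27.2×6.86 + 4.08×2.41)/(27.2+4.08) = 196.4/31.28 = 6.280 mg/L.
Mixed L₀ = (27.2×4.23 + 4.08×86.8)/(31.28) = 469.2/31.28 = 15.00 mg/L.
Initial deficit D₀ = C_s − DO₀ = 8.79 − 6.280 = 2.510 mg/L.
D(1.40) = [0.308×15.00/(0.549−0.308)](e^(−0.308×1.40) − e^(−0.549×1.40)) + 2.510 e^(−0.549×1.40)
= 19.17 × (0.6497 − 0.4637) + 2.510 × 0.4637 = 4.731 mg/L.
DO = 8.79 − 4.731 = 4.059 mg/L.

DO ≈ 4.06 mg/L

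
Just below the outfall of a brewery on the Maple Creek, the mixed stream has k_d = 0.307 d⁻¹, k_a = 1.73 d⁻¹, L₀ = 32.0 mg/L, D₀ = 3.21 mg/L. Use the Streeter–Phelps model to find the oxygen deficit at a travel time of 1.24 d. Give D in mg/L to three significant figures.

k_d L₀/(k_a−k_d) = 0.307×32.0/(1.73−0.307) = 9.824/1.423 = 6.904 mg/L.
e^(−k_d t) = e^(−0.307×1.240) = 0.6834; e^(−k_a t) = e^(−1.73×1.240) = 0.1170.
D = 6.904 × (0.6834 − 0.1170) + 3.21 × 0.1170 = 3.910 + 0.3757 = 4.286 mg/L.

D ≈ 4.29 mg/L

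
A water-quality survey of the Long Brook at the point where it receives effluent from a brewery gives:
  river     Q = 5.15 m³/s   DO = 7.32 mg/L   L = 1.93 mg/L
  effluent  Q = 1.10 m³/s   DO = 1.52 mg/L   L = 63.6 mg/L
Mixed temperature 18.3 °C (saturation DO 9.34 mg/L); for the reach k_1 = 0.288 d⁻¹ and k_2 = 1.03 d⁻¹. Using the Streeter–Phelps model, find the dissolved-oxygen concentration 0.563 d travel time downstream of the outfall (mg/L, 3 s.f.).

Mixed DO = (5.15×7.32 + 1.10×1.52)/(5.15+1.10) = 39.37/6.250 = 6.299 mg/L.
Mixed L₀ = (5.15×1.93 + 1.10×63.6)/(6.250) = 79.90/6.250 = 12.78 mg/L.
Initial deficit D₀ = C_s − DO₀ = 9.34 − 6.299 = 3.041 mg/L.
D(0.563) = [0.288×12.78/(1.03−0.288)](e^(−0.288×0.563) − e^(−1.03×0.563)) + 3.041 e^(−1.03×0.563)
= 4.962 × (0.8503 − 0.5600) + 3.041 × 0.5600 = 3.143 mg/L.
DO = 9.34 − 3.143 = 6.197 mg/L.

DO ≈ 6.20 mg/L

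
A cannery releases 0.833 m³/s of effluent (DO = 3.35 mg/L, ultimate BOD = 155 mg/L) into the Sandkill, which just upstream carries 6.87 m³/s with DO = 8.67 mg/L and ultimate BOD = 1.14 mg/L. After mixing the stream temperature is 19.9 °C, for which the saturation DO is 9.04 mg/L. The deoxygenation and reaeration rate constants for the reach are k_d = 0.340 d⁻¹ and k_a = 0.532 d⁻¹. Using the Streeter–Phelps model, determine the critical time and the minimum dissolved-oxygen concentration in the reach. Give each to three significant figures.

Mixed DO = (6.87×8.67 + 0.833×3.35)/(6.87+0.833) = 62.35/7.703 = 8.095 mg/L.
Mixed L₀ = (6.87×1.14 + 0.833×155)/(7.703) = 136.9/7.703 = 17.78 mg/L.
Initial deficit D₀ = C_s − DO₀ = 9.04 − 8.095 = 0.9453 mg/L.
t_c = (1/0.1920) ln[(0.532/0.340)(1 − 0.9453×0.1920/(0.340×17.78))] = 5.208 × ln(1.518) = 2.173 d.
D_c = (0.340/0.532) × 17.78 × e^(−0.340×2.173) = 0.6391 × 17.78 × 0.4777 = 5.427 mg/L.
Minimum DO = 9.04 − 5.427 = 3.613 mg/L.

t_c ≈ 2.17 d; minimum DO ≈ 3.61 mg/L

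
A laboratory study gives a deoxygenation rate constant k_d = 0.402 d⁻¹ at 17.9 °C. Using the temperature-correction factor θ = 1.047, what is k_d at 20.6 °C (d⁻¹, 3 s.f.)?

k_d ≈ 0.455 d⁻¹

k_d(T₂) = k_d(T₁) · θ^(T₂−T₁) = 0.402 × 1.047^(20.6−17.9)
= 0.402 × 1.047^2.70 = 0.402 × 1.132 = 0.4551 d⁻¹.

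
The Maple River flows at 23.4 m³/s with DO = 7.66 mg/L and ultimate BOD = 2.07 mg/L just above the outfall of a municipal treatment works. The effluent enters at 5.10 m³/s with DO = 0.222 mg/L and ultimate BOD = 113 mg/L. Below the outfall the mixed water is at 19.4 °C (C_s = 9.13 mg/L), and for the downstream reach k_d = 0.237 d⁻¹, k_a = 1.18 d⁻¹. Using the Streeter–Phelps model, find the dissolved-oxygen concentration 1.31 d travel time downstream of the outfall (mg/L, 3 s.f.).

DO ≈ 5.67 mg/L

Mixed DO = (23.4×7.66 + 5.10×0.222)/(23.4+5.10) = 180.4/28.50 = 6.329 mg/L.
Mixed L₀ = (23.4×2.07 + 5.10×113)/(28.50) = 624.7/28.50 = 21.92 mg/L.
Initial deficit D₀ = C_s − DO₀ = 9.13 − 6.329 = 2.801 mg/L.
D(1.31) = [0.237×21.92/(1.18−0.237)](e^(−0.237×1.31) − e^(−1.18×1.31)) + 2.801 e^(−1.18×1.31)
= 5.509 × (0.7331 − 0.2131) + 2.801 × 0.2131 = 3.462 mg/L.
DO = 9.13 − 3.462 = 5.668 mg/L.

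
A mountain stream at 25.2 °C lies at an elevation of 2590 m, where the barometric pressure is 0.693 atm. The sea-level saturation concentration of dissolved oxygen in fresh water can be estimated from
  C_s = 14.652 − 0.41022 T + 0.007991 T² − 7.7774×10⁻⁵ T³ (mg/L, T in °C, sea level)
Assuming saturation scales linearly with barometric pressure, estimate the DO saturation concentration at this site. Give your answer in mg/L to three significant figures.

C_s ≈ 5.64 mg/L

At sea level: C_s = 14.652 − 0.41022×25.2 + 0.007991×25.2² − 7.7774×10⁻⁵×25.2³ = 8.144 mg/L.
Pressure correction: C_s' = 8.144 × 0.693 = 5.644 mg/L.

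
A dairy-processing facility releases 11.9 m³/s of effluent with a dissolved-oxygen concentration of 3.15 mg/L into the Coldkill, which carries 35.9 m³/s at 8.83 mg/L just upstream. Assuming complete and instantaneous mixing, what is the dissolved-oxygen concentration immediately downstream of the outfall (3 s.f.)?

7.42 mg/L

Flow-weighted mixing: C = (Q_r C_r + Q_w C_w)/(Q_r + Q_w)
= (35.9×8.83 + 11.9×3.15)/(35.9 + 11.9) = 354.5/47.80 = 7.416 mg/L.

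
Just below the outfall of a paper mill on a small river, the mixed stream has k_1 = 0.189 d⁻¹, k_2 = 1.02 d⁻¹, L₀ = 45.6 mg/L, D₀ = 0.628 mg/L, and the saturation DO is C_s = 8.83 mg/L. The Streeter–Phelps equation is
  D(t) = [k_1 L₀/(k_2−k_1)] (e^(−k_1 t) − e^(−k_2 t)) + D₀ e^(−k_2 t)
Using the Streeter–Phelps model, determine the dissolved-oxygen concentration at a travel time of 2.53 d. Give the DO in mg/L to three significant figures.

DO ≈ 3.14 mg/L

k_1 L₀/(k_2−k_1) = 0.189×45.6/(1.02−0.189) = 8.618/0.8310 = 10.37 mg/L.
e^(−k_1 t) = e^(−0.189×2.530) = 0.6199; e^(−k_2 t) = e^(−1.02×2.530) = 0.07573.
D = 10.37 × (0.6199 − 0.07573) + 0.628 × 0.07573 = 5.644 + 0.04756 = 5.691 mg/L.
DO = C_s − D = 8.83 − 5.691 = 3.139 mg/L.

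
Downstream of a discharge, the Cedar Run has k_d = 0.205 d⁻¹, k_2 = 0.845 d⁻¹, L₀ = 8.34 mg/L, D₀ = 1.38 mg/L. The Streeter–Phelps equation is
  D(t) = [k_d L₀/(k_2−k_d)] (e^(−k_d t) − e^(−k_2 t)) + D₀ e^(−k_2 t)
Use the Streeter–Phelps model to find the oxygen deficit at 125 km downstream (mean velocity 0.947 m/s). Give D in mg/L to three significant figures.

Travel time t = x/v = 125 km / (0.947 m/s) = 125000 m / 0.947 m/s = 132000 s = 1.528 d.
k_d L₀/(k_2−k_d) = 0.205×8.34/(0.845−0.205) = 1.710/0.6400 = 2.671 mg/L.
e^(−k_d t) = e^(−0.205×1.528) = 0.7311; e^(−k_2 t) = e^(−0.845×1.528) = 0.2750.
D = 2.671 × (0.7311 − 0.2750) + 1.38 × 0.2750 = 1.218 + 0.3795 = 1.598 mg/L.

D ≈ 1.60 mg/L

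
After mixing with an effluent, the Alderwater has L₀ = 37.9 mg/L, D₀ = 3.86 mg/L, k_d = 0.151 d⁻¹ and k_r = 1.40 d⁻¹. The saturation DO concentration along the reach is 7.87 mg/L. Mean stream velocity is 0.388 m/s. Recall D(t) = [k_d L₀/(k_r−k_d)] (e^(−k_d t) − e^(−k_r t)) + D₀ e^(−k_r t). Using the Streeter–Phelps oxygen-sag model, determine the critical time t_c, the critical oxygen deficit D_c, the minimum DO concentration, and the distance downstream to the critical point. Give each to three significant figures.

t_c ≈ 0.303 d; D_c ≈ 3.90 mg/L; min DO ≈ 3.97 mg/L; x_c ≈ 10.2 km

At the critical point dD/dt = 0, so k_d L₀ e^(−k_d t) = k_r D. Substituting D(t) from the Streeter–Phelps equation and solving for t gives
t_c = ln[(k_r/k_d)(1 − D₀(k_r−k_d)/(k_d L₀))] / (k_r−k_d).
Here k_r−k_d = 1.249 d⁻¹ and 1 − D₀(k_r−k_d)/(k_d L₀) = 1 − 3.86×1.249/(0.151×37.9) = 0.1576, so
t_c = ln(9.272 × 0.1576) / 1.249 = 0.3791 / 1.249 = 0.3035 d.
D_c = (k_d/k_r) L₀ e^(−k_d t_c) = (0.151/1.40) × 37.9 × e^(−0.151×0.3035) = 0.1079 × 37.9 × 0.9552 = 3.905 mg/L.
Minimum DO = C_s − D_c = 7.87 − 3.905 = 3.965 mg/L.
x_c = v t_c = 0.388 m/s × 0.3035 d × 86400 s/d = 10170 m ≈ 10.2 km.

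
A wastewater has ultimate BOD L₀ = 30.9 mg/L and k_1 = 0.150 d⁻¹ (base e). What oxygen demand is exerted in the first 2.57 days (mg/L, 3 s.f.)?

y ≈ 9.88 mg/L

y_t = L₀(1 − e^(−k_1 t)) = 30.9 × (1 − e^(−0.150×2.57))
= 30.9 × (1 − 0.6801) = 30.9 × 0.3199 = 9.885 mg/L.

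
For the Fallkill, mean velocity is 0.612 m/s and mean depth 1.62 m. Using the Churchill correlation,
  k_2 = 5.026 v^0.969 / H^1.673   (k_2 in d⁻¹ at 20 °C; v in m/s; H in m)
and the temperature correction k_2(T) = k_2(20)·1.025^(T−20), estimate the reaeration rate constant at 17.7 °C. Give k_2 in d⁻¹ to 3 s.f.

k_2 ≈ 1.32 d⁻¹

k_2(20) = 5.026 × 0.612^0.969 / 1.62^1.673 = 5.026 × 0.6214 / 2.241 = 1.393 d⁻¹.
k_2(17.7) = 1.393 × 1.025^(17.7−20) = 1.393 × 0.9448 = 1.316 d⁻¹.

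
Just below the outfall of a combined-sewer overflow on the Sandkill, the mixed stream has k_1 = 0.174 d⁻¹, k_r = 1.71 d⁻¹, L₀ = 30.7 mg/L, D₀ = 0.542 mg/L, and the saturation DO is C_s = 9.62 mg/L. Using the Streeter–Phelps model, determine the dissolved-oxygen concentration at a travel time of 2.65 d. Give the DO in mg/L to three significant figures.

DO ≈ 7.46 mg/L

k_1 L₀/(k_r−k_1) = 0.174×30.7/(1.71−0.174) = 5.342/1.536 = 3.478 mg/L.
e^(−k_1 t) = e^(−0.174×2.650) = 0.6306; e^(−k_r t) = e^(−1.71×2.650) = 0.01076.
D = 3.478 × (0.6306 − 0.01076) + 0.542 × 0.01076 = 2.156 + 0.005834 = 2.161 mg/L.
DO = C_s − D = 9.62 − 2.161 = 7.459 mg/L.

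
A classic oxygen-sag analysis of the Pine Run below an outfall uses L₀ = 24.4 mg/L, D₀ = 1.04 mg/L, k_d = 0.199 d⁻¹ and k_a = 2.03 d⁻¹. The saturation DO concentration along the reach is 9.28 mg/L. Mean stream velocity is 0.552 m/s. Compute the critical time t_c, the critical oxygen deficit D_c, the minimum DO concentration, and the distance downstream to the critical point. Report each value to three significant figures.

t_c = [1/(k_a−k_d)] ln[(k_a/k_d)(1 − D₀(k_a−k_d)/(k_d L₀))]
= [1/(2.03−0.199)] ln[(2.03/0.199)(1 − 1.04×1.831/(0.199×24.4))]
= (1/1.831) ln[10.20 × 0.6078] = 0.5461 × ln(6.200) = 0.5461 × 1.825 = 0.9965 d.
L(t_c) = L₀ e^(−k_d t_c) = 24.4 × 0.8201 = 20.01 mg/L, and at the critical point k_a D_c = k_d L, so D_c = (0.199/2.03) × 20.01 = 1.962 mg/L.
Minimum DO = C_s − D_c = 9.28 − 1.962 = 7.318 mg/L.
x_c = v t_c = 0.552 m/s × 0.9965 d × 86400 s/d = 47530 m ≈ 47.5 km.

t_c ≈ 0.997 d; D_c ≈ 1.96 mg/L; min DO ≈ 7.32 mg/L; x_c ≈ 47.5 km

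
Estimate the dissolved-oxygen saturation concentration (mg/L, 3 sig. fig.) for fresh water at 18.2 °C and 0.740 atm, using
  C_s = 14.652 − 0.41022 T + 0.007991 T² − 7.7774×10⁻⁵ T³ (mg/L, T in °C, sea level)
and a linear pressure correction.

C_s ≈ 6.93 mg/L

At sea level: C_s = 14.652 − 0.41022×18.2 + 0.007991×18.2² − 7.7774×10⁻⁵×18.2³ = 9.364 mg/L.
Pressure correction: C_s' = 9.364 × 0.740 = 6.929 mg/L.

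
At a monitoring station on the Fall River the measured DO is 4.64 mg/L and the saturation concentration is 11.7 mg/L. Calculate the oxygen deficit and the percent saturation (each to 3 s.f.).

D = C_s − C = 11.7 − 4.64 = 7.06 mg/L.
% saturation = 4.64/11.7 × 100 = 39.7 %.

D ≈ 7.06 mg/L; 39.7 % saturation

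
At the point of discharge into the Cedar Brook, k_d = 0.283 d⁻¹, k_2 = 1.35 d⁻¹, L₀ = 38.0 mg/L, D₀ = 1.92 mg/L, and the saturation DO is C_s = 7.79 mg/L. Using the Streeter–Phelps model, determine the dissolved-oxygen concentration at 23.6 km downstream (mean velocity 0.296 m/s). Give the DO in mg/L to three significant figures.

DO ≈ 2.38 mg/L

Travel time t = x/v = 23.6 km / (0.296 m/s) = 23600 m / 0.296 m/s = 79730 s = 0.9228 d.
k_d L₀/(k_2−k_d) = 0.283×38.0/(1.35−0.283) = 10.75/1.067 = 10.08 mg/L.
e^(−k_d t) = e^(−0.283×0.9228) = 0.7702; e^(−k_2 t) = e^(−1.35×0.9228) = 0.2877.
D = 10.08 × (0.7702 − 0.2877) + 1.92 × 0.2877 = 4.862 + 0.5524 = 5.415 mg/L.
DO = C_s − D = 7.79 − 5.415 = 2.375 mg/L.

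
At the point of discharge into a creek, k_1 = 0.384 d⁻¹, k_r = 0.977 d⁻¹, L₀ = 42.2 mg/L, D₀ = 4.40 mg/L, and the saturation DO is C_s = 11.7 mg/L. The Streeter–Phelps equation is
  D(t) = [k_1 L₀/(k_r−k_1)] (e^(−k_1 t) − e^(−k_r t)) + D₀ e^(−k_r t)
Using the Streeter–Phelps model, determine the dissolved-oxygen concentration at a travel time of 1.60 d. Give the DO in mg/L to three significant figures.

k_1 L₀/(k_r−k_1) = 0.384×42.2/(0.977−0.384) = 16.20/0.5930 = 27.33 mg/L.
e^(−k_1 t) = e^(−0.384×1.600) = 0.5410; e^(−k_r t) = e^(−0.977×1.600) = 0.2095.
D = 27.33 × (0.5410 − 0.2095) + 4.40 × 0.2095 = 9.059 + 0.9216 = 9.981 mg/L.
DO = C_s − D = 11.7 − 9.981 = 1.719 mg/L.

DO ≈ 1.72 mg/L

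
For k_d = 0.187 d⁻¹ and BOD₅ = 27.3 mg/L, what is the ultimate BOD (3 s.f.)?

BOD₅ = L₀(1 − e^(−5k_d)) ⇒ L₀ = BOD₅ / (1 − e^(−5×0.187))
= 27.3 / (1 − 0.3926) = 27.3 / 0.6074 = 44.94 mg/L.

L₀ ≈ 44.9 mg/L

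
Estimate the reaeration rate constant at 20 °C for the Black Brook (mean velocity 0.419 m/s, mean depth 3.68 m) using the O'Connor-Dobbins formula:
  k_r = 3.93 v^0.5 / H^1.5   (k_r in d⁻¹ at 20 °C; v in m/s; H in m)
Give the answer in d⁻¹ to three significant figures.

k_r = 3.93 × 0.419^0.5 / 3.68^1.5 = 3.93 × 0.6473 / 7.059 = 0.3604 d⁻¹.

k_r ≈ 0.360 d⁻¹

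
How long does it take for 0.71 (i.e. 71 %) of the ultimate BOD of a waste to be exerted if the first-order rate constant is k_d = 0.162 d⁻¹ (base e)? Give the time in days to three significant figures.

t ≈ 7.64 d

y/L₀ = 1 − e^(−k_d t) = 0.71 ⇒ e^(−k_d t) = 0.290
t = −ln(0.290) / 0.162 = 1.238 / 0.162 = 7.641 d.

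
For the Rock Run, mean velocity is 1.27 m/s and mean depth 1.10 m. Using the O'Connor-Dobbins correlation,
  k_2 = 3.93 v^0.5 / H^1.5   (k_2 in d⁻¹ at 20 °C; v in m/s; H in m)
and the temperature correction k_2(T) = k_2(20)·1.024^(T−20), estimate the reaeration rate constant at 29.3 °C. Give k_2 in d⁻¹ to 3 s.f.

k_2(20) = 3.93 × 1.27^0.5 / 1.10^1.5 = 3.93 × 1.127 / 1.154 = 3.839 d⁻¹.
k_2(29.3) = 3.839 × 1.024^(29.3−20) = 3.839 × 1.247 = 4.786 d⁻¹.

k_2 ≈ 4.79 d⁻¹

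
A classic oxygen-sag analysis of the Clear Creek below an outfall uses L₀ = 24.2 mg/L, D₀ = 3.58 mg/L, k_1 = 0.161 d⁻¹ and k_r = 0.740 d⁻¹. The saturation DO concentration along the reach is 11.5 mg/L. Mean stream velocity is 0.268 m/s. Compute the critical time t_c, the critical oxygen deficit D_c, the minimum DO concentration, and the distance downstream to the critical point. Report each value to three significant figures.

t_c ≈ 1.32 d; D_c ≈ 4.26 mg/L; min DO ≈ 7.24 mg/L; x_c ≈ 30.6 km

t_c = [1/(k_r−k_1)] ln[(k_r/k_1)(1 − D₀(k_r−k_1)/(k_1 L₀))]
= [1/(0.740−0.161)] ln[(0.740/0.161)(1 − 3.58×0.5790/(0.161×24.2))]
= (1/0.5790) ln[4.596 × 0.4680] = 1.727 × ln(2.151) = 1.727 × 0.7659 = 1.323 d.
D_c = (k_1/k_r) L₀ e^(−k_1 t_c) = (0.161/0.740) × 24.2 × e^(−0.161×1.323) = 0.2176 × 24.2 × 0.8082 = 4.255 mg/L.
Minimum DO = C_s − D_c = 11.5 − 4.255 = 7.245 mg/L.
x_c = v t_c = 0.268 m/s × 1.323 d × 86400 s/d = 30630 m ≈ 30.6 km.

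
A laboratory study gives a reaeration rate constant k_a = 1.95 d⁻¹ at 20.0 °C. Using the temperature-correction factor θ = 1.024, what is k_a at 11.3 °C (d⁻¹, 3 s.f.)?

k_a ≈ 1.59 d⁻¹

k_a(T₂) = k_a(T₁) · θ^(T₂−T₁) = 1.95 × 1.024^(11.3−20.0)
= 1.95 × 1.024^-8.70 = 1.95 × 0.8136 = 1.586 d⁻¹.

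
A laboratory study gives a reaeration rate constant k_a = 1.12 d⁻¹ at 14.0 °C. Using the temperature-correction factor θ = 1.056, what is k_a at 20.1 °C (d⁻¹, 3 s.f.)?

k_a ≈ 1.56 d⁻¹

k_a(T₂) = k_a(T₁) · θ^(T₂−T₁) = 1.12 × 1.056^(20.1−14.0)
= 1.12 × 1.056^6.10 = 1.12 × 1.394 = 1.562 d⁻¹.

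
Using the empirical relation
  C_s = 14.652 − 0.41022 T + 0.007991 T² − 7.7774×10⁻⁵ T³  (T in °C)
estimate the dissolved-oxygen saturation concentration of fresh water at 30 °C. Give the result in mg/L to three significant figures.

C_s ≈ 7.44 mg/L

C_s = 14.652 − 0.41022×30 + 0.007991×30² − 7.7774×10⁻⁵×30³ = 7.437 mg/L.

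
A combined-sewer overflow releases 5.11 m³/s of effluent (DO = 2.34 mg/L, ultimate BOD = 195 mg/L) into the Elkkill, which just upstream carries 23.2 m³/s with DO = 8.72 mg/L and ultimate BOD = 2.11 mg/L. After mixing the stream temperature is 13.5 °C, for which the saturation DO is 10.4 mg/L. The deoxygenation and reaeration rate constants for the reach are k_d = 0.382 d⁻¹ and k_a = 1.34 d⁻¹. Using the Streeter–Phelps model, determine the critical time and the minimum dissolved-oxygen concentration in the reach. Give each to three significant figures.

Mixed DO = (23.2×8.72 + 5.11×2.34)/(23.2+5.11) = 214.3/28.31 = 7.568 mg/L.
Mixed L₀ = (23.2×2.11 + 5.11×195)/(28.31) = 1045/28.31 = 36.93 mg/L.
Initial deficit D₀ = C_s − DO₀ = 10.4 − 7.568 = 2.832 mg/L.
t_c = (1/0.9580) ln[(1.34/0.382)(1 − 2.832×0.9580/(0.382×36.93))] = 1.044 × ln(2.833) = 1.087 d.
D_c = (0.382/1.34) × 36.93 × e^(−0.382×1.087) = 0.2851 × 36.93 × 0.6602 = 6.949 mg/L.
Minimum DO = 10.4 − 6.949 = 3.451 mg/L.

t_c ≈ 1.09 d; minimum DO ≈ 3.45 mg/L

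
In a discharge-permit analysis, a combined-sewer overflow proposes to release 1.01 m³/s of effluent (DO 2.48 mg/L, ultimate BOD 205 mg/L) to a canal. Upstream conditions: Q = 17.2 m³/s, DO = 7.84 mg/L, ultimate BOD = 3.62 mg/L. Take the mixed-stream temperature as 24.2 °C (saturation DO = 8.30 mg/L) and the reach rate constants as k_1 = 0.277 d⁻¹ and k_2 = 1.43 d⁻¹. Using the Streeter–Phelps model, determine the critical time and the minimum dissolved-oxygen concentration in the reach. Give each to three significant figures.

Mixed DO = (17.2×7.84 + 1.01×2.48)/(17.2+1.01) = 137.4/18.21 = 7.543 mg/L.
Mixed L₀ = (17.2×3.62 + 1.01×205)/(18.21) = 269.3/18.21 = 14.79 mg/L.
Initial deficit D₀ = C_s − DO₀ = 8.30 − 7.543 = 0.7573 mg/L.
t_c = (1/1.153) ln[(1.43/0.277)(1 − 0.7573×1.153/(0.277×14.79))] = 0.8673 × ln(4.062) = 1.216 d.
D_c = (0.277/1.43) × 14.79 × e^(−0.277×1.216) = 0.1937 × 14.79 × 0.7141 = 2.046 mg/L.
Minimum DO = 8.30 − 2.046 = 6.254 mg/L.

t_c ≈ 1.22 d; minimum DO ≈ 6.25 mg/L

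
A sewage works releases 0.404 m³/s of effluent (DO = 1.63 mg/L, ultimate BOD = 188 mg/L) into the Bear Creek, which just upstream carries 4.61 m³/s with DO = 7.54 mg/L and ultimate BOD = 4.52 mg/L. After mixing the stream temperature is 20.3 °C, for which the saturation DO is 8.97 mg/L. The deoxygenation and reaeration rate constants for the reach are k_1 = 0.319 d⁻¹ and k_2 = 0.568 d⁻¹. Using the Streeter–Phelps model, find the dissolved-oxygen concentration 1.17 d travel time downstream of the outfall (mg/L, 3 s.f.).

Mixed DO = (4.61×7.54 + 0.404×1.63)/(4.61+0.404) = 35.42/5.014 = 7.064 mg/L.
Mixed L₀ = (4.61×4.52 + 0.404×188)/(5.014) = 96.79/5.014 = 19.30 mg/L.
Initial deficit D₀ = C_s − DO₀ = 8.97 − 7.064 = 1.906 mg/L.
D(1.17) = [0.319×19.30/(0.568−0.319)](e^(−0.319×1.17) − e^(−0.568×1.17)) + 1.906 e^(−0.568×1.17)
= 24.73 × (0.6885 − 0.5145) + 1.906 × 0.5145 = 5.284 mg/L.
DO = 8.97 − 5.284 = 3.686 mg/L.

DO ≈ 3.69 mg/L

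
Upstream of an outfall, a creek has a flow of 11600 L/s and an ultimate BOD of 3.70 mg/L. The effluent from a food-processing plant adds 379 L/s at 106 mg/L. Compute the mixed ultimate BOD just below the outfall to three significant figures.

Flow-weighted mixing: C = (Q_r C_r + Q_w C_w)/(Q_r + Q_w)
= (11600×3.70 + 379×106)/(11600 + 379) = 83090/11980 = 6.937 mg/L.

6.94 mg/L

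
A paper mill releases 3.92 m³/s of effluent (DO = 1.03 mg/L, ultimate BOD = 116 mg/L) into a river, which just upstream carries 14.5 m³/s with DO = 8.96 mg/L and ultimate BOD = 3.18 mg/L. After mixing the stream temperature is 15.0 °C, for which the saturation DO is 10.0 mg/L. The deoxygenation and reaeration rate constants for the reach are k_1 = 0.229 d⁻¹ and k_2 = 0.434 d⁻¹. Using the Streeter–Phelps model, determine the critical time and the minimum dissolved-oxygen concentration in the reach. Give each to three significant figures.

Mixed DO = (14.5×8.96 + 3.92×1.03)/(14.5+3.92) = 134.0/18.42 = 7.272 mg/L.
Mixed L₀ = (14.5×3.18 + 3.92×116)/(18.42) = 500.8/18.42 = 27.19 mg/L.
Initial deficit D₀ = C_s − DO₀ = 10.0 − 7.272 = 2.728 mg/L.
t_c = (1/0.2050) ln[(0.434/0.229)(1 − 2.728×0.2050/(0.229×27.19))] = 4.878 × ln(1.725) = 2.660 d.
D_c = (0.229/0.434) × 27.19 × e^(−0.229×2.660) = 0.5276 × 27.19 × 0.5439 = 7.803 mg/L.
Minimum DO = 10.0 − 7.803 = 2.197 mg/L.

t_c ≈ 2.66 d; minimum DO ≈ 2.20 mg/L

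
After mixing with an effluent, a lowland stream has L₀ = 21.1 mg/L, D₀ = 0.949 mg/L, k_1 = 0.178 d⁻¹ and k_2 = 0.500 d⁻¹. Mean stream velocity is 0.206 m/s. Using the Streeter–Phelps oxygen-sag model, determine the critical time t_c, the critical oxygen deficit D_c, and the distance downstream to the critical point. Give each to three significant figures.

t_c ≈ 2.94 d; D_c ≈ 4.45 mg/L; x_c ≈ 52.4 km

At the critical point dD/dt = 0, so k_1 L₀ e^(−k_1 t) = k_2 D. Substituting D(t) from the Streeter–Phelps equation and solving for t gives
t_c = ln[(k_2/k_1)(1 − D₀(k_2−k_1)/(k_1 L₀))] / (k_2−k_1).
Here k_2−k_1 = 0.3220 d⁻¹ and 1 − D₀(k_2−k_1)/(k_1 L₀) = 1 − 0.949×0.3220/(0.178×21.1) = 0.9186, so
t_c = ln(2.809 × 0.9186) / 0.3220 = 0.9480 / 0.3220 = 2.944 d.
D_c = (k_1/k_2) L₀ e^(−k_1 t_c) = (0.178/0.500) × 21.1 × e^(−0.178×2.944) = 0.3560 × 21.1 × 0.5921 = 4.448 mg/L.
x_c = v t_c = 0.206 m/s × 2.944 d × 86400 s/d = 52400 m ≈ 52.4 km.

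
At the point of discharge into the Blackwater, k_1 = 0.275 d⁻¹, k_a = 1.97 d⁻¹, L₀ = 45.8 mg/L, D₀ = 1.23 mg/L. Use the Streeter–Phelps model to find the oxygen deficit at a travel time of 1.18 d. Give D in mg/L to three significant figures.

D ≈ 4.76 mg/L

k_1 L₀/(k_a−k_1) = 0.275×45.8/(1.97−0.275) = 12.60/1.695 = 7.431 mg/L.
e^(−k_1 t) = e^(−0.275×1.180) = 0.7229; e^(−k_a t) = e^(−1.97×1.180) = 0.09782.
D = 7.431 × (0.7229 − 0.09782) + 1.23 × 0.09782 = 4.645 + 0.1203 = 4.765 mg/L.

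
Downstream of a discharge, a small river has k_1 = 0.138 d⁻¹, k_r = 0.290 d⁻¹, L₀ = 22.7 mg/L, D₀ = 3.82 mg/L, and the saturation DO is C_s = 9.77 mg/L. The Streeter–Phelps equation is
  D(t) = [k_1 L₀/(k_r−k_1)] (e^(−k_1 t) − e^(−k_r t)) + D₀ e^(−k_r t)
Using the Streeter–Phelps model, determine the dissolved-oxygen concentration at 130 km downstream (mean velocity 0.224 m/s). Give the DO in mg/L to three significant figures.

Travel time t = x/v = 130 km / (0.224 m/s) = 130000 m / 0.224 m/s = 580400 s = 6.717 d.
k_1 L₀/(k_r−k_1) = 0.138×22.7/(0.290−0.138) = 3.133/0.1520 = 20.61 mg/L.
e^(−k_1 t) = e^(−0.138×6.717) = 0.3958; e^(−k_r t) = e^(−0.290×6.717) = 0.1426.
D = 20.61 × (0.3958 − 0.1426) + 3.82 × 0.1426 = 5.218 + 0.5446 = 5.763 mg/L.
DO = C_s − D = 9.77 − 5.763 = 4.007 mg/L.

DO ≈ 4.01 mg/L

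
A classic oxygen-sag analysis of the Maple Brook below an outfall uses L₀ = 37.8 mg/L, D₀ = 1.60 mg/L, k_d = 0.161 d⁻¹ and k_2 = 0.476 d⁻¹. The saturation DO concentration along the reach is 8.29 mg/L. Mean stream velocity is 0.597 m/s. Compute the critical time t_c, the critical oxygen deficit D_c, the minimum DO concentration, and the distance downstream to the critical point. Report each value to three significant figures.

With k_2/k_d = 2.957 and 1 − D₀(k_2−k_d)/(k_d L₀) = 0.9172,
t_c = ln(2.957 × 0.9172) / (0.476 − 0.161) = ln(2.712) / 0.3150 = 0.9976/0.3150 = 3.167 d.
D_c = (k_d/k_2) L₀ e^(−k_d t_c) = (0.161/0.476) × 37.8 × e^(−0.161×3.167) = 0.3382 × 37.8 × 0.6006 = 7.679 mg/L.
Minimum DO = C_s − D_c = 8.29 − 7.679 = 0.6115 mg/L.
x_c = v t_c = 0.597 m/s × 3.167 d × 86400 s/d = 163400 m ≈ 163 km.

t_c ≈ 3.17 d; D_c ≈ 7.68 mg/L; min DO ≈ 0.611 mg/L; x_c ≈ 163 km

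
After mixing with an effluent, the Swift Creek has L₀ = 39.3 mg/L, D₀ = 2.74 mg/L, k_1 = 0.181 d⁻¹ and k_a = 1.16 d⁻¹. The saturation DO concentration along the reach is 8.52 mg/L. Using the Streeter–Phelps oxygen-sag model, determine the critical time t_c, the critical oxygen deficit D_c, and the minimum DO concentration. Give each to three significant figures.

t_c ≈ 1.41 d; D_c ≈ 4.75 mg/L; min DO ≈ 3.77 mg/L

t_c = [1/(k_a−k_1)] ln[(k_a/k_1)(1 − D₀(k_a−k_1)/(k_1 L₀))]
= [1/(1.16−0.181)] ln[(1.16/0.181)(1 − 2.74×0.9790/(0.181×39.3))]
= (1/0.9790) ln[6.409 × 0.6229] = 1.021 × ln(3.992) = 1.021 × 1.384 = 1.414 d.
D_c = (k_1/k_a) L₀ e^(−k_1 t_c) = (0.181/1.16) × 39.3 × e^(−0.181×1.414) = 0.1560 × 39.3 × 0.7742 = 4.747 mg/L.
Minimum DO = C_s − D_c = 8.52 − 4.747 = 3.773 mg/L.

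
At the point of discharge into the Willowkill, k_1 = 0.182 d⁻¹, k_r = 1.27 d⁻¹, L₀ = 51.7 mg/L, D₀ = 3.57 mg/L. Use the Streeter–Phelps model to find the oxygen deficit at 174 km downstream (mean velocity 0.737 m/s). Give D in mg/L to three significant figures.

Travel time t = x/v = 174 km / (0.737 m/s) = 174000 m / 0.737 m/s = 236100 s = 2.733 d.
k_1 L₀/(k_r−k_1) = 0.182×51.7/(1.27−0.182) = 9.409/1.088 = 8.648 mg/L.
e^(−k_1 t) = e^(−0.182×2.733) = 0.6082; e^(−k_r t) = e^(−1.27×2.733) = 0.03111.
D = 8.648 × (0.6082 − 0.03111) + 3.57 × 0.03111 = 4.991 + 0.1111 = 5.102 mg/L.

D ≈ 5.10 mg/L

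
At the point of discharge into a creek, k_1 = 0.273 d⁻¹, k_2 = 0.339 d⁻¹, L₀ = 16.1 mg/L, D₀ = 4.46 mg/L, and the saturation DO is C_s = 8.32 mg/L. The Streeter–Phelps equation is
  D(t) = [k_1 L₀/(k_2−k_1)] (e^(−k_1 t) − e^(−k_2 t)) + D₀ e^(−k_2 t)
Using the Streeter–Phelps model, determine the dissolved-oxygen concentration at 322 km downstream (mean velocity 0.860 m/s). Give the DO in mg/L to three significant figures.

Travel time t = x/v = 322 km / (0.860 m/s) = 322000 m / 0.860 m/s = 374400 s = 4.334 d.
k_1 L₀/(k_2−k_1) = 0.273×16.1/(0.339−0.273) = 4.395/0.06600 = 66.60 mg/L.
e^(−k_1 t) = e^(−0.273×4.334) = 0.3063; e^(−k_2 t) = e^(−0.339×4.334) = 0.2301.
D = 66.60 × (0.3063 − 0.2301) + 4.46 × 0.2301 = 5.075 + 1.026 = 6.101 mg/L.
DO = C_s − D = 8.32 − 6.101 = 2.219 mg/L.

DO ≈ 2.22 mg/L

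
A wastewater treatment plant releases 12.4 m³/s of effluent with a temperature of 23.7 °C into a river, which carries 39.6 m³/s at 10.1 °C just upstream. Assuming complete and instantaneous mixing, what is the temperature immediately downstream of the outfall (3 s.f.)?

Flow-weighted mixing: C = (Q_r C_r + Q_w C_w)/(Q_r + Q_w)
= (39.6×10.1 + 12.4×23.7)/(39.6 + 12.4) = 693.8/52.00 = 13.34 °C.

13.3 °C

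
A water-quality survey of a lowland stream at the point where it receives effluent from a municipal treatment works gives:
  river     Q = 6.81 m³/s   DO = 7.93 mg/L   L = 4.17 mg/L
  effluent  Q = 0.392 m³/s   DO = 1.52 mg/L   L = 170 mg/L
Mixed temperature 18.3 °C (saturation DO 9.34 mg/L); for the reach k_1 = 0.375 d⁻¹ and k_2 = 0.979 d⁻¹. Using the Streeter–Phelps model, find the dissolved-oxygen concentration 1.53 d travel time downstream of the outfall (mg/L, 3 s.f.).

Mixed DO = (6.81×7.93 + 0.392×1.52)/(6.81+0.392) = 54.60/7.202 = 7.581 mg/L.
Mixed L₀ = (6.81×4.17 + 0.392×170)/(7.202) = 95.04/7.202 = 13.20 mg/L.
Initial deficit D₀ = C_s − DO₀ = 9.34 − 7.581 = 1.759 mg/L.
D(1.53) = [0.375×13.20/(0.979−0.375)](e^(−0.375×1.53) − e^(−0.979×1.53)) + 1.759 e^(−0.979×1.53)
= 8.193 × (0.5634 − 0.2236) + 1.759 × 0.2236 = 3.177 mg/L.
DO = 9.34 − 3.177 = 6.163 mg/L.

DO ≈ 6.16 mg/L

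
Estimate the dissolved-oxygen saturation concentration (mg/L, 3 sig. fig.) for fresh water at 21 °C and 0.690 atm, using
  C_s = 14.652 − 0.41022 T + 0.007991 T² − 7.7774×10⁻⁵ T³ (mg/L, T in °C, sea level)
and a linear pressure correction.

At sea level: C_s = 14.652 − 0.41022×21 + 0.007991×21² − 7.7774×10⁻⁵×21³ = 8.841 mg/L.
Pressure correction: C_s' = 8.841 × 0.690 = 6.100 mg/L.

C_s ≈ 6.10 mg/L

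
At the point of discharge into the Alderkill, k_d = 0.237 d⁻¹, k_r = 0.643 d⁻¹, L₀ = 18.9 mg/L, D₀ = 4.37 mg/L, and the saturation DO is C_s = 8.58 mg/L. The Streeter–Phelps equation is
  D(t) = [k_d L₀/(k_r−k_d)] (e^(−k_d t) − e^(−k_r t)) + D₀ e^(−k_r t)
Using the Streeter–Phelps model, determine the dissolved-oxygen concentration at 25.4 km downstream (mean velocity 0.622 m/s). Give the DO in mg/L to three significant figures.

Travel time t = x/v = 25.4 km / (0.622 m/s) = 25400 m / 0.622 m/s = 40840 s = 0.4726 d.
k_d L₀/(k_r−k_d) = 0.237×18.9/(0.643−0.237) = 4.479/0.4060 = 11.03 mg/L.
e^(−k_d t) = e^(−0.237×0.4726) = 0.8940; e^(−k_r t) = e^(−0.643×0.4726) = 0.7379.
D = 11.03 × (0.8940 − 0.7379) + 4.37 × 0.7379 = 1.722 + 3.225 = 4.947 mg/L.
DO = C_s − D = 8.58 − 4.947 = 3.633 mg/L.

DO ≈ 3.63 mg/L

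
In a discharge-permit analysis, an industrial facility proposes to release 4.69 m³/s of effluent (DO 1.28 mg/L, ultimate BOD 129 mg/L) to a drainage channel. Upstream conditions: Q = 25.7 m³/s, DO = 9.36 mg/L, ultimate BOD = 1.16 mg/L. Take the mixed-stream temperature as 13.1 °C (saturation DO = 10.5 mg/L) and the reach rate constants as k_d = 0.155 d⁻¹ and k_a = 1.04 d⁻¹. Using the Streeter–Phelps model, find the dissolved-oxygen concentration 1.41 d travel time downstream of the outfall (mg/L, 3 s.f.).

Mixed DO = (25.7×9.36 + 4.69×1.28)/(25.7+4.69) = 246.6/30.39 = 8.113 mg/L.
Mixed L₀ = (25.7×1.16 + 4.69×129)/(30.39) = 634.8/30.39 = 20.89 mg/L.
Initial deficit D₀ = C_s − DO₀ = 10.5 − 8.113 = 2.387 mg/L.
D(1.41) = [0.155×20.89/(1.04−0.155)](e^(−0.155×1.41) − e^(−1.04×1.41)) + 2.387 e^(−1.04×1.41)
= 3.659 × (0.8037 − 0.2308) + 2.387 × 0.2308 = 2.647 mg/L.
DO = 10.5 − 2.647 = 7.853 mg/L.

DO ≈ 7.85 mg/L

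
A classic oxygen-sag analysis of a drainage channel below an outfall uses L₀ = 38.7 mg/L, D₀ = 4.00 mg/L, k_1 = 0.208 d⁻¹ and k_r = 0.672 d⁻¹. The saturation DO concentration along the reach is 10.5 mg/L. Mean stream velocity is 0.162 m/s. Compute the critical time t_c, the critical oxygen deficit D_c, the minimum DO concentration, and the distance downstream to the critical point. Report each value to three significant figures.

At the critical point dD/dt = 0, so k_1 L₀ e^(−k_1 t) = k_r D. Substituting D(t) from the Streeter–Phelps equation and solving for t gives
t_c = ln[(k_r/k_1)(1 − D₀(k_r−k_1)/(k_1 L₀))] / (k_r−k_1).
Here k_r−k_1 = 0.4640 d⁻¹ and 1 − D₀(k_r−k_1)/(k_1 L₀) = 1 − 4.00×0.4640/(0.208×38.7) = 0.7694, so
t_c = ln(3.231 × 0.7694) / 0.4640 = 0.9106 / 0.4640 = 1.963 d.
L(t_c) = L₀ e^(−k_1 t_c) = 38.7 × 0.6648 = 25.73 mg/L, and at the critical point k_r D_c = k_1 L, so D_c = (0.208/0.672) × 25.73 = 7.964 mg/L.
Minimum DO = C_s − D_c = 10.5 − 7.964 = 2.536 mg/L.
x_c = v t_c = 0.162 m/s × 1.963 d × 86400 s/d = 27470 m ≈ 27.5 km.

t_c ≈ 1.96 d; D_c ≈ 7.96 mg/L; min DO ≈ 2.54 mg/L; x_c ≈ 27.5 km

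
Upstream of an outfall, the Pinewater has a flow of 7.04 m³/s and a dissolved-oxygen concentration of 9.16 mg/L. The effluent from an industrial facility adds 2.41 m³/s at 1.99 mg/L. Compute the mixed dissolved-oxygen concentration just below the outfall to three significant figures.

Flow-weighted mixing: C = (Q_r C_r + Q_w C_w)/(Q_r + Q_w)
= (7.04×9.16 + 2.41×1.99)/(7.04 + 2.41) = 69.28/9.450 = 7.331 mg/L.

7.33 mg/L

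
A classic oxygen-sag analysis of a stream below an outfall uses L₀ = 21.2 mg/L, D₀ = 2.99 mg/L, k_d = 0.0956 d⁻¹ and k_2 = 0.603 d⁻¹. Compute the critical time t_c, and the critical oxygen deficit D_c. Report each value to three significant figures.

At the critical point dD/dt = 0, so k_d L₀ e^(−k_d t) = k_2 D. Substituting D(t) from the Streeter–Phelps equation and solving for t gives
t_c = ln[(k_2/k_d)(1 − D₀(k_2−k_d)/(k_d L₀))] / (k_2−k_d).
Here k_2−k_d = 0.5074 d⁻¹ and 1 − D₀(k_2−k_d)/(k_d L₀) = 1 − 2.99×0.5074/(0.0956×21.2) = 0.2514, so
t_c = ln(6.308 × 0.2514) / 0.5074 = 0.4612 / 0.5074 = 0.9089 d.
L(t_c) = L₀ e^(−k_d t_c) = 21.2 × 0.9168 = 19.44 mg/L, and at the critical point k_2 D_c = k_d L, so D_c = (0.0956/0.603) × 19.44 = 3.081 mg/L.

t_c ≈ 0.909 d; D_c ≈ 3.08 mg/L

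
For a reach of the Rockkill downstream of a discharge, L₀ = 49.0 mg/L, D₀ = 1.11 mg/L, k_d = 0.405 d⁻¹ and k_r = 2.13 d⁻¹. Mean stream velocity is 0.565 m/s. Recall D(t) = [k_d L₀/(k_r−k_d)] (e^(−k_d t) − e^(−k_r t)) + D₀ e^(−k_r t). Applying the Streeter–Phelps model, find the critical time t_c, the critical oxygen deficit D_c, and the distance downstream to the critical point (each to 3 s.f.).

t_c = [1/(k_r−k_d)] ln[(k_r/k_d)(1 − D₀(k_r−k_d)/(k_d L₀))]
= [1/(2.13−0.405)] ln[(2.13/0.405)(1 − 1.11×1.725/(0.405×49.0))]
= (1/1.725) ln[5.259 × 0.9035] = 0.5797 × ln(4.752) = 0.5797 × 1.559 = 0.9035 d.
L(t_c) = L₀ e^(−k_d t_c) = 49.0 × 0.6936 = 33.98 mg/L, and at the critical point k_r D_c = k_d L, so D_c = (0.405/2.13) × 33.98 = 6.462 mg/L.
x_c = v t_c = 0.565 m/s × 0.9035 d × 86400 s/d = 44100 m ≈ 44.1 km.

t_c ≈ 0.903 d; D_c ≈ 6.46 mg/L; x_c ≈ 44.1 km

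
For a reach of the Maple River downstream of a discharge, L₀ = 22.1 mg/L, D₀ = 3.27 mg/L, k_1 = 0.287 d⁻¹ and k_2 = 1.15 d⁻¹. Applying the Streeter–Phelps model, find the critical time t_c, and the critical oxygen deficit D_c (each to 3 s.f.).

t_c = [1/(k_2−k_1)] ln[(k_2/k_1)(1 − D₀(k_2−k_1)/(k_1 L₀))]
= [1/(1.15−0.287)] ln[(1.15/0.287)(1 − 3.27×0.8630/(0.287×22.1))]
= (1/0.8630) ln[4.007 × 0.5551] = 1.159 × ln(2.224) = 1.159 × 0.7994 = 0.9263 d.
D_c = (k_1/k_2) L₀ e^(−k_1 t_c) = (0.287/1.15) × 22.1 × e^(−0.287×0.9263) = 0.2496 × 22.1 × 0.7666 = 4.228 mg/L.

t_c ≈ 0.926 d; D_c ≈ 4.23 mg/L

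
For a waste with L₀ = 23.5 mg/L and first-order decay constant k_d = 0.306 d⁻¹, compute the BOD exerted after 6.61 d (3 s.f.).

y_t = L₀(1 − e^(−k_d t)) = 23.5 × (1 − e^(−0.306×6.61))
= 23.5 × (1 − 0.1323) = 23.5 × 0.8677 = 20.39 mg/L.

y ≈ 20.4 mg/L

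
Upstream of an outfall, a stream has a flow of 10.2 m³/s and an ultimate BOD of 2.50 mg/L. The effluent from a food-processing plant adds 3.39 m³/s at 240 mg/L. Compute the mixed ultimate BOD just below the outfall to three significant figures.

Flow-weighted mixing: C = (Q_r C_r + Q_w C_w)/(Q_r + Q_w)
= (10.2×2.50 + 3.39×240)/(10.2 + 3.39) = 839.1/13.59 = 61.74 mg/L.

61.7 mg/L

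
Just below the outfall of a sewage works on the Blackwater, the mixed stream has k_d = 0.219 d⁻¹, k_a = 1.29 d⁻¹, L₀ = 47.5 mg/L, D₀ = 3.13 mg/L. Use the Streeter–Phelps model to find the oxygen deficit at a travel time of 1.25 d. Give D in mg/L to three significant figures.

D ≈ 6.07 mg/L

k_d L₀/(k_a−k_d) = 0.219×47.5/(1.29−0.219) = 10.40/1.071 = 9.713 mg/L.
e^(−k_d t) = e^(−0.219×1.250) = 0.7605; e^(−k_a t) = e^(−1.29×1.250) = 0.1994.
D = 9.713 × (0.7605 − 0.1994) + 3.13 × 0.1994 = 5.450 + 0.6241 = 6.074 mg/L.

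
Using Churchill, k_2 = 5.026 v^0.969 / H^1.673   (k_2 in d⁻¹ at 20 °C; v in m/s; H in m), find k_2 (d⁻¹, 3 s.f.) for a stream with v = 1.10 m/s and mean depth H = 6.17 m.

k_2 = 5.026 × 1.10^0.969 / 6.17^1.673 = 5.026 × 1.097 / 21.00 = 0.2625 d⁻¹.

k_2 ≈ 0.263 d⁻¹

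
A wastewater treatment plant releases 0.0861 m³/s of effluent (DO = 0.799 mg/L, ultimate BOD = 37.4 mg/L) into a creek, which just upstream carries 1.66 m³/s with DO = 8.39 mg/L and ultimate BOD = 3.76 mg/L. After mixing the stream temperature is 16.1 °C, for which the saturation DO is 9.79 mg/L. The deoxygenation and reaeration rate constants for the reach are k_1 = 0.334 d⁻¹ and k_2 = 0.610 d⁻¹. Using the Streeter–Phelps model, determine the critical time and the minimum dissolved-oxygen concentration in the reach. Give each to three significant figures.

Mixed DO = (1.66×8.39 + 0.0861×0.799)/(1.66+0.0861) = 14.00/1.746 = 8.016 mg/L.
Mixed L₀ = (1.66×3.76 + 0.0861×37.4)/(1.746) = 9.462/1.746 = 5.419 mg/L.
Initial deficit D₀ = C_s − DO₀ = 9.79 − 8.016 = 1.774 mg/L.
t_c = (1/0.2760) ln[(0.610/0.334)(1 − 1.774×0.2760/(0.334×5.419))] = 3.623 × ln(1.332) = 1.039 d.
D_c = (0.334/0.610) × 5.419 × e^(−0.334×1.039) = 0.5475 × 5.419 × 0.7067 = 2.097 mg/L.
Minimum DO = 9.79 − 2.097 = 7.693 mg/L.

t_c ≈ 1.04 d; minimum DO ≈ 7.69 mg/L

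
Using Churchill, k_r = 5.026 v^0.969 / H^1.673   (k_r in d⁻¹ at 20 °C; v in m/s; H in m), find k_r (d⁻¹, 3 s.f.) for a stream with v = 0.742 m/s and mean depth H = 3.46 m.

k_r = 5.026 × 0.742^0.969 / 3.46^1.673 = 5.026 × 0.7489 / 7.978 = 0.4718 d⁻¹.

k_r ≈ 0.472 d⁻¹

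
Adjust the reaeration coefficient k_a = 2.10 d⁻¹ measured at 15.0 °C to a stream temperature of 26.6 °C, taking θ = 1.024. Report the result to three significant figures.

k_a(T₂) = k_a(T₁) · θ^(T₂−T₁) = 2.10 × 1.024^(26.6−15.0)
= 2.10 × 1.024^11.6 = 2.10 × 1.317 = 2.765 d⁻¹.

k_a ≈ 2.77 d⁻¹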